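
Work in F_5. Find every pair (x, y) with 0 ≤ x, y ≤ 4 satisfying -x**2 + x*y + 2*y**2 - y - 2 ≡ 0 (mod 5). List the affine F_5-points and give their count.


Affine F_5-points: {(1, 2), (1, 3), (2, 3), (2, 4)}; count = 4.

For each of the 25 pairs (x, y) ∈ F_5², evaluate f(x, y) mod 5. Record the zeros.
  x = 0: [0↦3, 1↦4, 2↦4, 3↦3, 4↦1]  zeros at y ∈ ∅
  x = 1: [0↦2, 1↦4, 2↦0, 3↦0, 4↦4]  zeros at y ∈ {2, 3}
  x = 2: [0↦4, 1↦2, 2↦4, 3↦0, 4↦0]  zeros at y ∈ {3, 4}
  x = 3: [0↦4, 1↦3, 2↦1, 3↦3, 4↦4]  zeros at y ∈ ∅
  x = 4: [0↦2, 1↦2, 2↦1, 3↦4, 4↦1]  zeros at y ∈ ∅
Collecting zeros: affine points = {(1, 2), (1, 3), (2, 3), (2, 4)}.
Total count |C(F_5)_aff| = 4.


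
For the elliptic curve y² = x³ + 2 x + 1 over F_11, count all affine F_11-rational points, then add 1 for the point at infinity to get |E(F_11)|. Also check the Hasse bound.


Affine points = {(0, 1), (0, 10), (1, 2), (1, 9), (3, 1), (3, 10), (5, 2), (5, 9), (6, 3), (6, 8), (8, 1), (8, 10), (9, 0), (10, 3), (10, 8)}; affine count = 15; |E(F_11)| = 16.

Discriminant check: Δ ∝ 4a³ + 27b² = 4·2³ + 27·1² = 4·8 + 27·1 ≡ 4 (mod 11). Nonzero ⇒ E is nonsingular.
For each x ∈ F_11, compute rhs = x³ + 2·x + 1 mod 11, then count y ∈ F_11 with y² ≡ rhs.
  x = 0: rhs = 1, matching y values: 1, 10 (2 points).
  x = 1: rhs = 4, matching y values: 2, 9 (2 points).
  x = 2: rhs = 2, matching y values: none (0 points).
  x = 3: rhs = 1, matching y values: 1, 10 (2 points).
  x = 4: rhs = 7, matching y values: none (0 points).
  x = 5: rhs = 4, matching y values: 2, 9 (2 points).
  x = 6: rhs = 9, matching y values: 3, 8 (2 points).
  x = 7: rhs = 6, matching y values: none (0 points).
  x = 8: rhs = 1, matching y values: 1, 10 (2 points).
  x = 9: rhs = 0, matching y values: 0 (1 points).
  x = 10: rhs = 9, matching y values: 3, 8 (2 points).
Total affine count: 15.
Full point count |E(F_11)| = 15 + 1 = 16.
Hasse bound: |16 − (11+1)| = |4| = 4 ≤ 2√11 ≈ 6.6332 ✓.


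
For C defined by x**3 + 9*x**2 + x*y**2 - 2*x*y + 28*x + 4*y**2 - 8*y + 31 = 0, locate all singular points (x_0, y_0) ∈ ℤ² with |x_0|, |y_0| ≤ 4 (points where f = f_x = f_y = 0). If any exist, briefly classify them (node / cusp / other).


Singular points: {(-3, 1)}; classification: cusp.

Compute partial derivatives:
  f_x = 3*x**2 + 18*x + y**2 - 2*y + 28.
  f_y = 2*x*y - 2*x + 8*y - 8.
Scan x_0 ∈ {−4, ..., 4}. For each x_0, f_y(x_0, y) is a polynomial in y; find its integer roots y ∈ {−4, ..., 4}, then test f_x and f at those candidates.
  x = -4: f_y(-4, y) = 0; vanishes at y ∈ {-4, -3, -2, -1, 0, 1, 2, 3, 4}. (-4, -4): f_x = 28 ≠ 0; (-4, -3): f_x = 19 ≠ 0; (-4, -2): f_x = 12 ≠ 0; (-4, -1): f_x = 7 ≠ 0; (-4, 0): f_x = 4 ≠ 0; (-4, 1): f_x = 3 ≠ 0; (-4, 2): f_x = 4 ≠ 0; (-4, 3): f_x = 7 ≠ 0; (-4, 4): f_x = 12 ≠ 0.
  x = -3: f_y(-3, y) = 2*y - 2; vanishes at y ∈ {1}. (-3, 1): f_x = 0, f = 0 — SINGULAR.
  x = -2: f_y(-2, y) = 4*y - 4; vanishes at y ∈ {1}. (-2, 1): f_x = 3 ≠ 0.
  x = -1: f_y(-1, y) = 6*y - 6; vanishes at y ∈ {1}. (-1, 1): f_x = 12 ≠ 0.
  x = 0: f_y(0, y) = 8*y - 8; vanishes at y ∈ {1}. (0, 1): f_x = 27 ≠ 0.
  x = 1: f_y(1, y) = 10*y - 10; vanishes at y ∈ {1}. (1, 1): f_x = 48 ≠ 0.
  x = 2: f_y(2, y) = 12*y - 12; vanishes at y ∈ {1}. (2, 1): f_x = 75 ≠ 0.
  x = 3: f_y(3, y) = 14*y - 14; vanishes at y ∈ {1}. (3, 1): f_x = 108 ≠ 0.
  x = 4: f_y(4, y) = 16*y - 16; vanishes at y ∈ {1}. (4, 1): f_x = 147 ≠ 0.
Only singular point on the grid: (-3, 1).
Classify: substitute x = -3 + u, y = 1 + v and expand: f = u**3 + u*v**2 + v**2.
No constant or linear terms (consistent with a singular point). Quadratic part: v**2. Cubic part: u**3 + u*v**2.
The quadratic part v**2 is a perfect square, so there is a single (double) tangent line v = 0, i.e. y = 1. Restricting the cubic part to that line (v = 0) leaves u**3 ≠ 0, so f is not divisible by v and the branch is v² ≈ -u**3 to lowest order — this is a cusp.
Classification: cusp.


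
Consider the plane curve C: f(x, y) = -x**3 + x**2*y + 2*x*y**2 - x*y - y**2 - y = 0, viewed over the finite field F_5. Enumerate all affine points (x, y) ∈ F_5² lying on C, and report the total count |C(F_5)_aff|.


Affine F_5-points: {(0, 0), (0, 4), (1, 3)}; count = 3.

For each of the 25 pairs (x, y) ∈ F_5², evaluate f(x, y) mod 5. Record the zeros.
  x = 0: [0↦0, 1↦3, 2↦4, 3↦3, 4↦0]  zeros at y ∈ {0, 4}
  x = 1: [0↦4, 1↦4, 2↦1, 3↦0, 4↦1]  zeros at y ∈ {3}
  x = 2: [0↦2, 1↦1, 2↦1, 3↦2, 4↦4]  zeros at y ∈ ∅
  x = 3: [0↦3, 1↦3, 2↦3, 3↦3, 4↦3]  zeros at y ∈ ∅
  x = 4: [0↦1, 1↦4, 2↦1, 3↦2, 4↦2]  zeros at y ∈ ∅
Collecting zeros: affine points = {(0, 0), (0, 4), (1, 3)}.
Total count |C(F_5)_aff| = 3.


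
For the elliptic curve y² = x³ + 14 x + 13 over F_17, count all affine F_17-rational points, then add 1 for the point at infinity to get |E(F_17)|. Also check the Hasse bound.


Affine points = {(0, 8), (0, 9), (2, 7), (2, 10), (5, 2), (5, 15), (8, 5), (8, 12), (9, 1), (9, 16), (11, 6), (11, 11), (16, 7), (16, 10)}; affine count = 14; |E(F_17)| = 15.

Discriminant check: Δ ∝ 4a³ + 27b² = 4·14³ + 27·13² = 4·2744 + 27·169 ≡ 1 (mod 17). Nonzero ⇒ E is nonsingular.
For each x ∈ F_17, compute rhs = x³ + 14·x + 13 mod 17, then count y ∈ F_17 with y² ≡ rhs.
  x = 0: rhs = 13, matching y values: 8, 9 (2 points).
  x = 1: rhs = 11, matching y values: none (0 points).
  x = 2: rhs = 15, matching y values: 7, 10 (2 points).
  x = 3: rhs = 14, matching y values: none (0 points).
  x = 4: rhs = 14, matching y values: none (0 points).
  x = 5: rhs = 4, matching y values: 2, 15 (2 points).
  x = 6: rhs = 7, matching y values: none (0 points).
  x = 7: rhs = 12, matching y values: none (0 points).
  x = 8: rhs = 8, matching y values: 5, 12 (2 points).
  x = 9: rhs = 1, matching y values: 1, 16 (2 points).
  x = 10: rhs = 14, matching y values: none (0 points).
  x = 11: rhs = 2, matching y values: 6, 11 (2 points).
  x = 12: rhs = 5, matching y values: none (0 points).
  x = 13: rhs = 12, matching y values: none (0 points).
  x = 14: rhs = 12, matching y values: none (0 points).
  x = 15: rhs = 11, matching y values: none (0 points).
  x = 16: rhs = 15, matching y values: 7, 10 (2 points).
Total affine count: 14.
Full point count |E(F_17)| = 14 + 1 = 15.
Hasse bound: |15 − (17+1)| = |-3| = 3 ≤ 2√17 ≈ 8.2462 ✓.


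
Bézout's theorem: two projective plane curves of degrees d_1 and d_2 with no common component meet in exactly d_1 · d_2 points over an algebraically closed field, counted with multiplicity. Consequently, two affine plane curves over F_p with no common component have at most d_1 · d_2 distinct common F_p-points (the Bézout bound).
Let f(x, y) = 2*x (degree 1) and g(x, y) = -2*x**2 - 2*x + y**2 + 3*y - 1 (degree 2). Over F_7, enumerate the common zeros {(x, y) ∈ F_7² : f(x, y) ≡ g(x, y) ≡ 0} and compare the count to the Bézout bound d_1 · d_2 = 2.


Common zeros: ∅; count = 0; Bézout bound = 2.

deg(f) = 1, deg(g) = 2, so Bézout bound = 2.
Scan x ∈ F_7. For each x, list the y ∈ F_7 with f(x, y) ≡ 0 and those with g(x, y) ≡ 0 (mod 7); the common zeros in that column are the intersection.
  x = 0: f ≡ 0 at y ∈ {0, 1, 2, 3, 4, 5, 6}; g ≡ 0 at y ∈ ∅; common: ∅.
  x = 1: f ≡ 0 at y ∈ ∅; g ≡ 0 at y ∈ {5, 6}; common: ∅.
  x = 2: f ≡ 0 at y ∈ ∅; g ≡ 0 at y ∈ ∅; common: ∅.
  x = 3: f ≡ 0 at y ∈ ∅; g ≡ 0 at y ∈ {1, 3}; common: ∅.
  x = 4: f ≡ 0 at y ∈ ∅; g ≡ 0 at y ∈ ∅; common: ∅.
  x = 5: f ≡ 0 at y ∈ ∅; g ≡ 0 at y ∈ {5, 6}; common: ∅.
  x = 6: f ≡ 0 at y ∈ ∅; g ≡ 0 at y ∈ ∅; common: ∅.
Collecting: common zeros = ∅, so the count is 0.
Comparison with the Bézout bound: 0 ≤ 2 = deg(f)·deg(g), as expected for curves with no common component (the affine F_7-count falls short of the bound because intersections may lie at infinity, over extension fields, or carry multiplicity).


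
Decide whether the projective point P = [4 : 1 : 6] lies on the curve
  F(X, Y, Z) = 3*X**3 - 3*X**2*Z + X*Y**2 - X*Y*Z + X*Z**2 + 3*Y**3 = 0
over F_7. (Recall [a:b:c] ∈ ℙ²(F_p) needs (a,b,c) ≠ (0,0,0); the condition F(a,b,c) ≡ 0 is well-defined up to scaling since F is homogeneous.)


F(4,1,6) ≡ 3 (mod 7); P is NOT on the curve.

Evaluate F(4, 1, 6) term-by-term (mod 7).
  3*X**3 ↦ 3·64·1·1 = 192
  -3*X**2*Z ↦ -3·16·1·6 = -288
  X*Y**2 ↦ 1·4·1·1 = 4
  -X*Y*Z ↦ -1·4·1·6 = -24
  X*Z**2 ↦ 1·4·1·36 = 144
  3*Y**3 ↦ 3·1·1·1 = 3
Sum: F(4, 1, 6) = (192) + (-288) + (4) + (-24) + (144) + (3) = 31.
Reducing mod 7: 31 ≡ 3 (mod 7).
Since F(a, b, c) ≡ 3 ≠ 0 (mod 7), P does NOT lie on the curve.


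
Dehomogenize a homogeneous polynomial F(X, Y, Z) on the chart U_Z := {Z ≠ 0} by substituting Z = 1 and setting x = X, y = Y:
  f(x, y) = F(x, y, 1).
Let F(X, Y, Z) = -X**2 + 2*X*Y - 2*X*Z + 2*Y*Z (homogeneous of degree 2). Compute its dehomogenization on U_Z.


f(x, y) = -x**2 + 2*x*y - 2*x + 2*y

On U_Z we set Z = 1. Each monomial c·X^i·Y^j·Z^k in F becomes c·x^i·y^j·1^k = c·x^i·y^j.
Substituting Z = 1: F(X, Y, 1) = -x**2 + 2*x*y - 2*x + 2*y.
Note: deg(f) ≤ deg(F) = 2; strict inequality happens when F is divisible by Z (lost terms).


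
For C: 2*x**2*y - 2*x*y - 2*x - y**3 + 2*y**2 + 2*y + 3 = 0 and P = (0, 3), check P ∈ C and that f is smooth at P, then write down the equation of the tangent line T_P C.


Tangent line at P: -8*x - 13*y + 39 = 0.

Step 1: f(0, 3) = 0, so P lies on C.
Step 2: partial derivatives
  f_x(x, y) = 4*x*y - 2*y - 2, f_y(x, y) = 2*x**2 - 2*x - 3*y**2 + 4*y + 2.
  f_x(P) = -8, f_y(P) = -13 (gradient nonzero, so P is smooth).
Step 3: tangent line at P: -8·(x − 0) + -13·(y − 3) = 0.
Expanding: -8*x - 13*y + 39 = 0.


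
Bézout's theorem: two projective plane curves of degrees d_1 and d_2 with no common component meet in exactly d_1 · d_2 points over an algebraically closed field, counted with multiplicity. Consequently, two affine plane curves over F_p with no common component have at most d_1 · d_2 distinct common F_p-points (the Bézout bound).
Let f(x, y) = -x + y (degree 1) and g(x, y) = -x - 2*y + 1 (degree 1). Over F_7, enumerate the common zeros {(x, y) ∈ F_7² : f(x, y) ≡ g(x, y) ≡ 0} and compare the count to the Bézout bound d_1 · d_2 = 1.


Common zeros: {(5, 5)}; count = 1; Bézout bound = 1.

deg(f) = 1, deg(g) = 1, so Bézout bound = 1.
Scan x ∈ F_7. For each x, list the y ∈ F_7 with f(x, y) ≡ 0 and those with g(x, y) ≡ 0 (mod 7); the common zeros in that column are the intersection.
  x = 0: f ≡ 0 at y ∈ {0}; g ≡ 0 at y ∈ {4}; common: ∅.
  x = 1: f ≡ 0 at y ∈ {1}; g ≡ 0 at y ∈ {0}; common: ∅.
  x = 2: f ≡ 0 at y ∈ {2}; g ≡ 0 at y ∈ {3}; common: ∅.
  x = 3: f ≡ 0 at y ∈ {3}; g ≡ 0 at y ∈ {6}; common: ∅.
  x = 4: f ≡ 0 at y ∈ {4}; g ≡ 0 at y ∈ {2}; common: ∅.
  x = 5: f ≡ 0 at y ∈ {5}; g ≡ 0 at y ∈ {5}; common: {5}.
  x = 6: f ≡ 0 at y ∈ {6}; g ≡ 0 at y ∈ {1}; common: ∅.
Collecting: common zeros = {(5, 5)}, so the count is 1.
Comparison with the Bézout bound: 1 ≤ 1 = deg(f)·deg(g), as expected for curves with no common component (the bound is attained).


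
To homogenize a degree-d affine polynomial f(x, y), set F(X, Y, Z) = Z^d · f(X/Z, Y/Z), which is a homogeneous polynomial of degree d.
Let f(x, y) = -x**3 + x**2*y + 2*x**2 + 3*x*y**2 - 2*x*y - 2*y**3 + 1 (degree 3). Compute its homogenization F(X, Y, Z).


F(X, Y, Z) = -X**3 + X**2*Y + 2*X**2*Z + 3*X*Y**2 - 2*X*Y*Z - 2*Y**3 + Z**3

deg(f) = 3.
Substitute x = X/Z, y = Y/Z into f, then multiply by Z^3.
  monomial -1·x^3·y^0 ↦ -1·X^3·Y^0·Z^0.
  monomial 1·x^2·y^1 ↦ 1·X^2·Y^1·Z^0.
  monomial 2·x^2·y^0 ↦ 2·X^2·Y^0·Z^1.
  monomial 3·x^1·y^2 ↦ 3·X^1·Y^2·Z^0.
  monomial -2·x^1·y^1 ↦ -2·X^1·Y^1·Z^1.
  monomial -2·x^0·y^3 ↦ -2·X^0·Y^3·Z^0.
  monomial 1·x^0·y^0 ↦ 1·X^0·Y^0·Z^3.
Collecting: F(X, Y, Z) = -X**3 + X**2*Y + 2*X**2*Z + 3*X*Y**2 - 2*X*Y*Z - 2*Y**3 + Z**3.


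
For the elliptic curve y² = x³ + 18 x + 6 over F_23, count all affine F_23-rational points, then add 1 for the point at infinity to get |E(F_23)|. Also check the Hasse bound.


Affine points = {(0, 11), (0, 12), (1, 5), (1, 18), (2, 2), (2, 21), (3, 8), (3, 15), (4, 2), (4, 21), (6, 10), (6, 13), (8, 8), (8, 15), (9, 0), (10, 6), (10, 17), (12, 8), (12, 15), (14, 9), (14, 14), (17, 2), (17, 21), (19, 10), (19, 13), (21, 10), (21, 13)}; affine count = 27; |E(F_23)| = 28.

Discriminant check: Δ ∝ 4a³ + 27b² = 4·18³ + 27·6² = 4·5832 + 27·36 ≡ 12 (mod 23). Nonzero ⇒ E is nonsingular.
For each x ∈ F_23, compute rhs = x³ + 18·x + 6 mod 23, then count y ∈ F_23 with y² ≡ rhs.
  x = 0: rhs = 6, matching y values: 11, 12 (2 points).
  x = 1: rhs = 2, matching y values: 5, 18 (2 points).
  x = 2: rhs = 4, matching y values: 2, 21 (2 points).
  x = 3: rhs = 18, matching y values: 8, 15 (2 points).
  x = 4: rhs = 4, matching y values: 2, 21 (2 points).
  x = 5: rhs = 14, matching y values: none (0 points).
  x = 6: rhs = 8, matching y values: 10, 13 (2 points).
  x = 7: rhs = 15, matching y values: none (0 points).
  x = 8: rhs = 18, matching y values: 8, 15 (2 points).
  x = 9: rhs = 0, matching y values: 0 (1 points).
  x = 10: rhs = 13, matching y values: 6, 17 (2 points).
  x = 11: rhs = 17, matching y values: none (0 points).
  x = 12: rhs = 18, matching y values: 8, 15 (2 points).
  x = 13: rhs = 22, matching y values: none (0 points).
  x = 14: rhs = 12, matching y values: 9, 14 (2 points).
  x = 15: rhs = 17, matching y values: none (0 points).
  x = 16: rhs = 20, matching y values: none (0 points).
  x = 17: rhs = 4, matching y values: 2, 21 (2 points).
  x = 18: rhs = 21, matching y values: none (0 points).
  x = 19: rhs = 8, matching y values: 10, 13 (2 points).
  x = 20: rhs = 17, matching y values: none (0 points).
  x = 21: rhs = 8, matching y values: 10, 13 (2 points).
  x = 22: rhs = 10, matching y values: none (0 points).
Total affine count: 27.
Full point count |E(F_23)| = 27 + 1 = 28.
Hasse bound: |28 − (23+1)| = |4| = 4 ≤ 2√23 ≈ 9.5917 ✓.


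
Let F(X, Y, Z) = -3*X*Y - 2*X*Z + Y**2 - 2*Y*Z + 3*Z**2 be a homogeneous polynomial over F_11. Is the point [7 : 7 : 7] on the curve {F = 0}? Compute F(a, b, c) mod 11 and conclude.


F(7,7,7) ≡ 7 (mod 11); P is NOT on the curve.

Evaluate F(7, 7, 7) term-by-term (mod 11).
  -3*X*Y ↦ -3·7·7·1 = -147
  -2*X*Z ↦ -2·7·1·7 = -98
  Y**2 ↦ 1·1·49·1 = 49
  -2*Y*Z ↦ -2·1·7·7 = -98
  3*Z**2 ↦ 3·1·1·49 = 147
Sum: F(7, 7, 7) = (-147) + (-98) + (49) + (-98) + (147) = -147.
Reducing mod 11: -147 ≡ 7 (mod 11).
Since F(a, b, c) ≡ 7 ≠ 0 (mod 11), P does NOT lie on the curve.


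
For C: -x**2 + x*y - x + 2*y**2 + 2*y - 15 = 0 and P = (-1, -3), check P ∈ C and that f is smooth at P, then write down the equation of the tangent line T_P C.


Tangent line at P: -2*x - 11*y - 35 = 0.

Step 1: f(-1, -3) = 0, so P lies on C.
Step 2: partial derivatives
  f_x(x, y) = -2*x + y - 1, f_y(x, y) = x + 4*y + 2.
  f_x(P) = -2, f_y(P) = -11 (gradient nonzero, so P is smooth).
Step 3: tangent line at P: -2·(x − -1) + -11·(y − -3) = 0.
Expanding: -2*x - 11*y - 35 = 0.


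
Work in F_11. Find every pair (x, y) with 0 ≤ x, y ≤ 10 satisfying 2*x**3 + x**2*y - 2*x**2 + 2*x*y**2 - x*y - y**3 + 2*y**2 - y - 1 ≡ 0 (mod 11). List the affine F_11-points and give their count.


Affine F_11-points: {(0, 7), (4, 5), (4, 7), (4, 9), (7, 5), (9, 3), (10, 2), (10, 7)}; count = 8.

For each of the 121 pairs (x, y) ∈ F_11², evaluate f(x, y) mod 11. Record the zeros.
  x = 0: [0↦10, 1↦10, 2↦8, 3↦9, 4↦7, 5↦7, 6↦3, 7↦0, 8↦3, 9↦6, 10↦3]  zeros at y ∈ {7}
  x = 1: [0↦10, 1↦1, 2↦5, 3↦5, 4↦6, 5↦2, 6↦9, 7↦10, 8↦10, 9↦3, 10↦5]  zeros at y ∈ ∅
  x = 2: [0↦7, 1↦2, 2↦3, 3↦4, 4↦10, 5↦4, 6↦2, 7↦9, 8↦8, 9↦4, 10↦2]  zeros at y ∈ ∅
  x = 3: [0↦2, 1↦3, 2↦3, 3↦7, 4↦9, 5↦3, 6↦5, 7↦9, 8↦9, 9↦10, 10↦6]  zeros at y ∈ ∅
  x = 4: [0↦7, 1↦5, 2↦6, 3↦4, 4↦4, 5↦0, 6↦8, 7↦0, 8↦3, 9↦0, 10↦7]  zeros at y ∈ {5, 7, 9}
  x = 5: [0↦1, 1↦9, 2↦2, 3↦7, 4↦7, 5↦7, 6↦1, 7↦5, 8↦2, 9↦8, 10↦6]  zeros at y ∈ ∅
  x = 6: [0↦7, 1↦5, 2↦3, 3↦6, 4↦8, 5↦3, 6↦7, 7↦3, 8↦7, 9↦2, 10↦4]  zeros at y ∈ ∅
  x = 7: [0↦4, 1↦5, 2↦10, 3↦2, 4↦8, 5↦0, 6↦5, 7↦6, 8↦8, 9↦5, 10↦2]  zeros at y ∈ {5}
  x = 8: [0↦4, 1↦10, 2↦2, 3↦7, 4↦8, 5↦10, 6↦7, 7↦4, 8↦6, 9↦7, 10↦1]  zeros at y ∈ ∅
  x = 9: [0↦8, 1↦10, 2↦2, 3↦0, 4↦9, 5↦1, 6↦3, 7↦9, 8↦2, 9↦9, 10↦2]  zeros at y ∈ {3}
  x = 10: [0↦6, 1↦6, 2↦0, 3↦4, 4↦1, 5↦7, 6↦5, 7↦0, 8↦8, 9↦1, 10↦6]  zeros at y ∈ {2, 7}
Collecting zeros: affine points = {(0, 7), (4, 5), (4, 7), (4, 9), (7, 5), (9, 3), (10, 2), (10, 7)}.
Total count |C(F_11)_aff| = 8.


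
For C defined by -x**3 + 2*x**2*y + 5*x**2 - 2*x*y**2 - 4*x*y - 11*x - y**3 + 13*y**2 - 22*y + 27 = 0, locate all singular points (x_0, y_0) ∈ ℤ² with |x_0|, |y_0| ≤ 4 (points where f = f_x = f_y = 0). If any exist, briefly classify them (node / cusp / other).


Singular points: {(3, 2)}; classification: cusp.

Compute partial derivatives:
  f_x = -3*x**2 + 4*x*y + 10*x - 2*y**2 - 4*y - 11.
  f_y = 2*x**2 - 4*x*y - 4*x - 3*y**2 + 26*y - 22.
Scan x_0 ∈ {−4, ..., 4}. For each x_0, f_y(x_0, y) is a polynomial in y; find its integer roots y ∈ {−4, ..., 4}, then test f_x and f at those candidates.
  x = -4: f_y(-4, y) = -3*y**2 + 42*y + 26; no integer root y with |y| ≤ 4.
  x = -3: f_y(-3, y) = -3*y**2 + 38*y + 8; no integer root y with |y| ≤ 4.
  x = -2: f_y(-2, y) = -3*y**2 + 34*y - 6; no integer root y with |y| ≤ 4.
  x = -1: f_y(-1, y) = -3*y**2 + 30*y - 16; no integer root y with |y| ≤ 4.
  x = 0: f_y(0, y) = -3*y**2 + 26*y - 22; no integer root y with |y| ≤ 4.
  x = 1: f_y(1, y) = -3*y**2 + 22*y - 24; no integer root y with |y| ≤ 4.
  x = 2: f_y(2, y) = -3*y**2 + 18*y - 22; no integer root y with |y| ≤ 4.
  x = 3: f_y(3, y) = -3*y**2 + 14*y - 16; vanishes at y ∈ {2}. (3, 2): f_x = 0, f = 0 — SINGULAR.
  x = 4: f_y(4, y) = -3*y**2 + 10*y - 6; no integer root y with |y| ≤ 4.
Only singular point on the grid: (3, 2).
Classify: substitute x = 3 + u, y = 2 + v and expand: f = -u**3 + 2*u**2*v - 2*u*v**2 - v**3 + v**2.
No constant or linear terms (consistent with a singular point). Quadratic part: v**2. Cubic part: -u**3 + 2*u**2*v - 2*u*v**2 - v**3.
The quadratic part v**2 is a perfect square, so there is a single (double) tangent line v = 0, i.e. y = 2. Restricting the cubic part to that line (v = 0) leaves -u**3 ≠ 0, so f is not divisible by v and the branch is v² ≈ u**3 to lowest order — this is a cusp.
Classification: cusp.


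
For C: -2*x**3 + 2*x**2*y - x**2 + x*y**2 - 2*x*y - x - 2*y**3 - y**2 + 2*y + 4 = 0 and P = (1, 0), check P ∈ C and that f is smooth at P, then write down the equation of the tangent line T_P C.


Tangent line at P: -9*x + 2*y + 9 = 0.

Step 1: f(1, 0) = 0, so P lies on C.
Step 2: partial derivatives
  f_x(x, y) = -6*x**2 + 4*x*y - 2*x + y**2 - 2*y - 1, f_y(x, y) = 2*x**2 + 2*x*y - 2*x - 6*y**2 - 2*y + 2.
  f_x(P) = -9, f_y(P) = 2 (gradient nonzero, so P is smooth).
Step 3: tangent line at P: -9·(x − 1) + 2·(y − 0) = 0.
Expanding: -9*x + 2*y + 9 = 0.


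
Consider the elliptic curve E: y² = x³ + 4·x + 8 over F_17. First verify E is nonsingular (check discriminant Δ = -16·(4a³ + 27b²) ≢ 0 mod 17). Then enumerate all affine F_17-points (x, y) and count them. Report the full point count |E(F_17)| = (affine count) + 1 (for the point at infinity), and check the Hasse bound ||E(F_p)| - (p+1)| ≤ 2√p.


Affine points = {(0, 5), (0, 12), (1, 8), (1, 9), (3, 8), (3, 9), (5, 0), (8, 5), (8, 12), (9, 5), (9, 12), (12, 4), (12, 13), (13, 8), (13, 9), (15, 3), (15, 14)}; affine count = 17; |E(F_17)| = 18.

Discriminant check: Δ ∝ 4a³ + 27b² = 4·4³ + 27·8² = 4·64 + 27·64 ≡ 12 (mod 17). Nonzero ⇒ E is nonsingular.
For each x ∈ F_17, compute rhs = x³ + 4·x + 8 mod 17, then count y ∈ F_17 with y² ≡ rhs.
  x = 0: rhs = 8, matching y values: 5, 12 (2 points).
  x = 1: rhs = 13, matching y values: 8, 9 (2 points).
  x = 2: rhs = 7, matching y values: none (0 points).
  x = 3: rhs = 13, matching y values: 8, 9 (2 points).
  x = 4: rhs = 3, matching y values: none (0 points).
  x = 5: rhs = 0, matching y values: 0 (1 points).
  x = 6: rhs = 10, matching y values: none (0 points).
  x = 7: rhs = 5, matching y values: none (0 points).
  x = 8: rhs = 8, matching y values: 5, 12 (2 points).
  x = 9: rhs = 8, matching y values: 5, 12 (2 points).
  x = 10: rhs = 11, matching y values: none (0 points).
  x = 11: rhs = 6, matching y values: none (0 points).
  x = 12: rhs = 16, matching y values: 4, 13 (2 points).
  x = 13: rhs = 13, matching y values: 8, 9 (2 points).
  x = 14: rhs = 3, matching y values: none (0 points).
  x = 15: rhs = 9, matching y values: 3, 14 (2 points).
  x = 16: rhs = 3, matching y values: none (0 points).
Total affine count: 17.
Full point count |E(F_17)| = 17 + 1 = 18.
Hasse bound: |18 − (17+1)| = |0| = 0 ≤ 2√17 ≈ 8.2462 ✓.


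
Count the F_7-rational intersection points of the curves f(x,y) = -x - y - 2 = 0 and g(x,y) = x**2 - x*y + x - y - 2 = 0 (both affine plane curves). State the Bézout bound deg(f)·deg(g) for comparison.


Common zeros: {(0, 5), (5, 0)}; count = 2; Bézout bound = 2.

deg(f) = 1, deg(g) = 2, so Bézout bound = 2.
Scan x ∈ F_7. For each x, list the y ∈ F_7 with f(x, y) ≡ 0 and those with g(x, y) ≡ 0 (mod 7); the common zeros in that column are the intersection.
  x = 0: f ≡ 0 at y ∈ {5}; g ≡ 0 at y ∈ {5}; common: {5}.
  x = 1: f ≡ 0 at y ∈ {4}; g ≡ 0 at y ∈ {0}; common: ∅.
  x = 2: f ≡ 0 at y ∈ {3}; g ≡ 0 at y ∈ {6}; common: ∅.
  x = 3: f ≡ 0 at y ∈ {2}; g ≡ 0 at y ∈ {6}; common: ∅.
  x = 4: f ≡ 0 at y ∈ {1}; g ≡ 0 at y ∈ {5}; common: ∅.
  x = 5: f ≡ 0 at y ∈ {0}; g ≡ 0 at y ∈ {0}; common: {0}.
  x = 6: f ≡ 0 at y ∈ {6}; g ≡ 0 at y ∈ ∅; common: ∅.
Collecting: common zeros = {(0, 5), (5, 0)}, so the count is 2.
Comparison with the Bézout bound: 2 ≤ 2 = deg(f)·deg(g), as expected for curves with no common component (the bound is attained).


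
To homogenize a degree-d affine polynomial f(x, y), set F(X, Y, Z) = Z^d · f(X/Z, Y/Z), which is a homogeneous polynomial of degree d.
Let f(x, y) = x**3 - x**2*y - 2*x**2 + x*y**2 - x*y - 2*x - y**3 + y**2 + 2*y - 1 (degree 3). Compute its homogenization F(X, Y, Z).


F(X, Y, Z) = X**3 - X**2*Y - 2*X**2*Z + X*Y**2 - X*Y*Z - 2*X*Z**2 - Y**3 + Y**2*Z + 2*Y*Z**2 - Z**3

deg(f) = 3.
Substitute x = X/Z, y = Y/Z into f, then multiply by Z^3.
  monomial 1·x^3·y^0 ↦ 1·X^3·Y^0·Z^0.
  monomial -1·x^2·y^1 ↦ -1·X^2·Y^1·Z^0.
  monomial -2·x^2·y^0 ↦ -2·X^2·Y^0·Z^1.
  monomial 1·x^1·y^2 ↦ 1·X^1·Y^2·Z^0.
  monomial -1·x^1·y^1 ↦ -1·X^1·Y^1·Z^1.
  monomial -2·x^1·y^0 ↦ -2·X^1·Y^0·Z^2.
  monomial -1·x^0·y^3 ↦ -1·X^0·Y^3·Z^0.
  monomial 1·x^0·y^2 ↦ 1·X^0·Y^2·Z^1.
  monomial 2·x^0·y^1 ↦ 2·X^0·Y^1·Z^2.
  monomial -1·x^0·y^0 ↦ -1·X^0·Y^0·Z^3.
Collecting: F(X, Y, Z) = X**3 - X**2*Y - 2*X**2*Z + X*Y**2 - X*Y*Z - 2*X*Z**2 - Y**3 + Y**2*Z + 2*Y*Z**2 - Z**3.


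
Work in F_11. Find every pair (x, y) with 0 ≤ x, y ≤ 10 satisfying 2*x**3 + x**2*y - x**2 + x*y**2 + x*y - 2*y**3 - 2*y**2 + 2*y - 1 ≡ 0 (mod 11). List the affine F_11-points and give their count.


Affine F_11-points: {(1, 0), (1, 8), (2, 0), (2, 2), (2, 9), (3, 0), (3, 7), (3, 10), (5, 5), (5, 8), (7, 8), (9, 3), (10, 5)}; count = 13.

For each of the 121 pairs (x, y) ∈ F_11², evaluate f(x, y) mod 11. Record the zeros.
  x = 0: [0↦10, 1↦8, 2↦1, 3↦10, 4↦1, 5↦6, 6↦2, 7↦10, 8↦7, 9↦3, 10↦8]  zeros at y ∈ ∅
  x = 1: [0↦0, 1↦1, 2↦10, 3↦4, 4↦4, 5↦9, 6↦7, 7↦8, 8↦0, 9↦4, 10↦8]  zeros at y ∈ {0, 8}
  x = 2: [0↦0, 1↦6, 2↦0, 3↦3, 4↦3, 5↦10, 6↦1, 7↦8, 8↦8, 9↦0, 10↦5]  zeros at y ∈ {0, 2, 9}
  x = 3: [0↦0, 1↦2, 2↦5, 3↦8, 4↦10, 5↦10, 6↦7, 7↦0, 8↦10, 9↦3, 10↦0]  zeros at y ∈ {0, 7, 10}
  x = 4: [0↦1, 1↦1, 2↦4, 3↦9, 4↦4, 5↦10, 6↦4, 7↦7, 8↦7, 9↦3, 10↦5]  zeros at y ∈ ∅
  x = 5: [0↦4, 1↦4, 2↦9, 3↦7, 4↦8, 5↦0, 6↦4, 7↦8, 8↦0, 9↦1, 10↦10]  zeros at y ∈ {5, 8}
  x = 6: [0↦10, 1↦1, 2↦10, 3↦3, 4↦1, 5↦3, 6↦8, 7↦4, 8↦1, 9↦9, 10↦5]  zeros at y ∈ ∅
  x = 7: [0↦9, 1↦4, 2↦8, 3↦9, 4↦6, 5↦9, 6↦6, 7↦7, 8↦0, 9↦6, 10↦2]  zeros at y ∈ {8}
  x = 8: [0↦2, 1↦3, 2↦4, 3↦4, 4↦2, 5↦8, 6↦10, 7↦7, 8↦9, 9↦4, 10↦2]  zeros at y ∈ ∅
  x = 9: [0↦1, 1↦10, 2↦10, 3↦0, 4↦1, 5↦1, 6↦10, 7↦5, 8↦7, 9↦4, 10↦6]  zeros at y ∈ {3}
  x = 10: [0↦7, 1↦4, 2↦5, 3↦9, 4↦4, 5↦0, 6↦7, 7↦2, 8↦6, 9↦7, 10↦4]  zeros at y ∈ {5}
Collecting zeros: affine points = {(1, 0), (1, 8), (2, 0), (2, 2), (2, 9), (3, 0), (3, 7), (3, 10), (5, 5), (5, 8), (7, 8), (9, 3), (10, 5)}.
Total count |C(F_11)_aff| = 13.


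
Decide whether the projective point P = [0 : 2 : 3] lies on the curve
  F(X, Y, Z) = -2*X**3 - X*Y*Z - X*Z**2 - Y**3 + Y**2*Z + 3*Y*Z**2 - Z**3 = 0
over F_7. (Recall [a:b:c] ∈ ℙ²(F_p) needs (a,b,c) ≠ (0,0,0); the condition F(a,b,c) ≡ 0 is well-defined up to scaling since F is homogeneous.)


F(0,2,3) ≡ 3 (mod 7); P is NOT on the curve.

Evaluate F(0, 2, 3) term-by-term (mod 7).
  -2*X**3 ↦ -2·0·1·1 = 0
  -X*Y*Z ↦ -1·0·2·3 = 0
  -X*Z**2 ↦ -1·0·1·9 = 0
  -Y**3 ↦ -1·1·8·1 = -8
  Y**2*Z ↦ 1·1·4·3 = 12
  3*Y*Z**2 ↦ 3·1·2·9 = 54
  -Z**3 ↦ -1·1·1·27 = -27
Sum: F(0, 2, 3) = (0) + (0) + (0) + (-8) + (12) + (54) + (-27) = 31.
Reducing mod 7: 31 ≡ 3 (mod 7).
Since F(a, b, c) ≡ 3 ≠ 0 (mod 7), P does NOT lie on the curve.


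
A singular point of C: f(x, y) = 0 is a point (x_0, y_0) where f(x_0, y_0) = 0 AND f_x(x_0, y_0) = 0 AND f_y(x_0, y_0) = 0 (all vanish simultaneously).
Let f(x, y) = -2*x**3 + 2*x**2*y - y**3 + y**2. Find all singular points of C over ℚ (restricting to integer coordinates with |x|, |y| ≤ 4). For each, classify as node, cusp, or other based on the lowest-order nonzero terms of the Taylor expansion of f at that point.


Singular points: {(0, 0)}; classification: cusp.

Compute partial derivatives:
  f_x = -6*x**2 + 4*x*y.
  f_y = 2*x**2 - 3*y**2 + 2*y.
Scan x_0 ∈ {−4, ..., 4}. For each x_0, f_y(x_0, y) is a polynomial in y; find its integer roots y ∈ {−4, ..., 4}, then test f_x and f at those candidates.
  x = -4: f_y(-4, y) = -3*y**2 + 2*y + 32; no integer root y with |y| ≤ 4.
  x = -3: f_y(-3, y) = -3*y**2 + 2*y + 18; no integer root y with |y| ≤ 4.
  x = -2: f_y(-2, y) = -3*y**2 + 2*y + 8; vanishes at y ∈ {2}. (-2, 2): f_x = -40 ≠ 0.
  x = -1: f_y(-1, y) = -3*y**2 + 2*y + 2; no integer root y with |y| ≤ 4.
  x = 0: f_y(0, y) = -3*y**2 + 2*y; vanishes at y ∈ {0}. (0, 0): f_x = 0, f = 0 — SINGULAR.
  x = 1: f_y(1, y) = -3*y**2 + 2*y + 2; no integer root y with |y| ≤ 4.
  x = 2: f_y(2, y) = -3*y**2 + 2*y + 8; vanishes at y ∈ {2}. (2, 2): f_x = -8 ≠ 0.
  x = 3: f_y(3, y) = -3*y**2 + 2*y + 18; no integer root y with |y| ≤ 4.
  x = 4: f_y(4, y) = -3*y**2 + 2*y + 32; no integer root y with |y| ≤ 4.
Only singular point on the grid: (0, 0).
Classify: substitute x = 0 + u, y = 0 + v and expand: f = -2*u**3 + 2*u**2*v - v**3 + v**2.
No constant or linear terms (consistent with a singular point). Quadratic part: v**2. Cubic part: -2*u**3 + 2*u**2*v - v**3.
The quadratic part v**2 is a perfect square, so there is a single (double) tangent line v = 0, i.e. y = 0. Restricting the cubic part to that line (v = 0) leaves -2*u**3 ≠ 0, so f is not divisible by v and the branch is v² ≈ 2*u**3 to lowest order — this is a cusp.
Classification: cusp.


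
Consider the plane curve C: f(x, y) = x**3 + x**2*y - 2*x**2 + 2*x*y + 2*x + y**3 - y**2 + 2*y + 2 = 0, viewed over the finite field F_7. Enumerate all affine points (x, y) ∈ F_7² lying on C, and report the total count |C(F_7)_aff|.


Affine F_7-points: {(0, 5), (3, 4), (4, 0), (4, 2), (4, 6), (6, 4)}; count = 6.

For each of the 49 pairs (x, y) ∈ F_7², evaluate f(x, y) mod 7. Record the zeros.
  x = 0: [0↦2, 1↦4, 2↦3, 3↦5, 4↦2, 5↦0, 6↦5]  zeros at y ∈ {5}
  x = 1: [0↦3, 1↦1, 2↦3, 3↦1, 4↦1, 5↦2, 6↦3]  zeros at y ∈ ∅
  x = 2: [0↦6, 1↦2, 2↦2, 3↦5, 4↦3, 5↦2, 6↦1]  zeros at y ∈ ∅
  x = 3: [0↦3, 1↦6, 2↦6, 3↦2, 4↦0, 5↦6, 6↦5]  zeros at y ∈ {4}
  x = 4: [0↦0, 1↦5, 2↦0, 3↦5, 4↦5, 5↦6, 6↦0]  zeros at y ∈ {0, 2, 6}
  x = 5: [0↦3, 1↦5, 2↦4, 3↦6, 4↦3, 5↦1, 6↦6]  zeros at y ∈ ∅
  x = 6: [0↦4, 1↦5, 2↦3, 3↦4, 4↦0, 5↦4, 6↦1]  zeros at y ∈ {4}
Collecting zeros: affine points = {(0, 5), (3, 4), (4, 0), (4, 2), (4, 6), (6, 4)}.
Total count |C(F_7)_aff| = 6.


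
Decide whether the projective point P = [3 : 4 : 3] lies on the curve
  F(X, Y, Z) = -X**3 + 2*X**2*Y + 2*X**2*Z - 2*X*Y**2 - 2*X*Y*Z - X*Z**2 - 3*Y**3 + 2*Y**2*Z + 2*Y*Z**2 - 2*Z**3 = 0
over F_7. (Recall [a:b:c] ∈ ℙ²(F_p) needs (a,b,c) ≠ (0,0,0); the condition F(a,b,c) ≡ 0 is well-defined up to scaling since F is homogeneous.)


F(3,4,3) ≡ 1 (mod 7); P is NOT on the curve.

Evaluate F(3, 4, 3) term-by-term (mod 7).
  -X**3 ↦ -1·27·1·1 = -27
  2*X**2*Y ↦ 2·9·4·1 = 72
  2*X**2*Z ↦ 2·9·1·3 = 54
  -2*X*Y**2 ↦ -2·3·16·1 = -96
  -2*X*Y*Z ↦ -2·3·4·3 = -72
  -X*Z**2 ↦ -1·3·1·9 = -27
  -3*Y**3 ↦ -3·1·64·1 = -192
  2*Y**2*Z ↦ 2·1·16·3 = 96
  2*Y*Z**2 ↦ 2·1·4·9 = 72
  -2*Z**3 ↦ -2·1·1·27 = -54
Sum: F(3, 4, 3) = (-27) + (72) + (54) + (-96) + (-72) + (-27) + (-192) + (96) + (72) + (-54) = -174.
Reducing mod 7: -174 ≡ 1 (mod 7).
Since F(a, b, c) ≡ 1 ≠ 0 (mod 7), P does NOT lie on the curve.


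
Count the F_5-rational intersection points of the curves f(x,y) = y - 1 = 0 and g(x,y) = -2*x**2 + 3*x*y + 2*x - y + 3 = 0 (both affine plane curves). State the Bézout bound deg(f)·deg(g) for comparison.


Common zeros: {(1, 1), (4, 1)}; count = 2; Bézout bound = 2.

deg(f) = 1, deg(g) = 2, so Bézout bound = 2.
Scan x ∈ F_5. For each x, list the y ∈ F_5 with f(x, y) ≡ 0 and those with g(x, y) ≡ 0 (mod 5); the common zeros in that column are the intersection.
  x = 0: f ≡ 0 at y ∈ {1}; g ≡ 0 at y ∈ {3}; common: ∅.
  x = 1: f ≡ 0 at y ∈ {1}; g ≡ 0 at y ∈ {1}; common: {1}.
  x = 2: f ≡ 0 at y ∈ {1}; g ≡ 0 at y ∈ ∅; common: ∅.
  x = 3: f ≡ 0 at y ∈ {1}; g ≡ 0 at y ∈ {3}; common: ∅.
  x = 4: f ≡ 0 at y ∈ {1}; g ≡ 0 at y ∈ {1}; common: {1}.
Collecting: common zeros = {(1, 1), (4, 1)}, so the count is 2.
Comparison with the Bézout bound: 2 ≤ 2 = deg(f)·deg(g), as expected for curves with no common component (the bound is attained).


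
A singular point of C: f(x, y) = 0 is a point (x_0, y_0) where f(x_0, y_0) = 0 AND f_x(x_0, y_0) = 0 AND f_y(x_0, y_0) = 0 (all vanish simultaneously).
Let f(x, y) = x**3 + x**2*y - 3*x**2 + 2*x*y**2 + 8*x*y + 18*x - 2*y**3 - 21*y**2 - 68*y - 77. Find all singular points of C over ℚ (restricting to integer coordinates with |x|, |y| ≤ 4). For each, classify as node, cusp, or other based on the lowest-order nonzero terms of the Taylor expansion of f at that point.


Singular points: {(2, -3)}; classification: cusp.

Compute partial derivatives:
  f_x = 3*x**2 + 2*x*y - 6*x + 2*y**2 + 8*y + 18.
  f_y = x**2 + 4*x*y + 8*x - 6*y**2 - 42*y - 68.
Scan x_0 ∈ {−4, ..., 4}. For each x_0, f_y(x_0, y) is a polynomial in y; find its integer roots y ∈ {−4, ..., 4}, then test f_x and f at those candidates.
  x = -4: f_y(-4, y) = -6*y**2 - 58*y - 84; no integer root y with |y| ≤ 4.
  x = -3: f_y(-3, y) = -6*y**2 - 54*y - 83; no integer root y with |y| ≤ 4.
  x = -2: f_y(-2, y) = -6*y**2 - 50*y - 80; no integer root y with |y| ≤ 4.
  x = -1: f_y(-1, y) = -6*y**2 - 46*y - 75; no integer root y with |y| ≤ 4.
  x = 0: f_y(0, y) = -6*y**2 - 42*y - 68; no integer root y with |y| ≤ 4.
  x = 1: f_y(1, y) = -6*y**2 - 38*y - 59; no integer root y with |y| ≤ 4.
  x = 2: f_y(2, y) = -6*y**2 - 34*y - 48; vanishes at y ∈ {-3}. (2, -3): f_x = 0, f = 0 — SINGULAR.
  x = 3: f_y(3, y) = -6*y**2 - 30*y - 35; no integer root y with |y| ≤ 4.
  x = 4: f_y(4, y) = -6*y**2 - 26*y - 20; vanishes at y ∈ {-1}. (4, -1): f_x = 28 ≠ 0.
Only singular point on the grid: (2, -3).
Classify: substitute x = 2 + u, y = -3 + v and expand: f = u**3 + u**2*v + 2*u*v**2 - 2*v**3 + v**2.
No constant or linear terms (consistent with a singular point). Quadratic part: v**2. Cubic part: u**3 + u**2*v + 2*u*v**2 - 2*v**3.
The quadratic part v**2 is a perfect square, so there is a single (double) tangent line v = 0, i.e. y = -3. Restricting the cubic part to that line (v = 0) leaves u**3 ≠ 0, so f is not divisible by v and the branch is v² ≈ -u**3 to lowest order — this is a cusp.
Classification: cusp.


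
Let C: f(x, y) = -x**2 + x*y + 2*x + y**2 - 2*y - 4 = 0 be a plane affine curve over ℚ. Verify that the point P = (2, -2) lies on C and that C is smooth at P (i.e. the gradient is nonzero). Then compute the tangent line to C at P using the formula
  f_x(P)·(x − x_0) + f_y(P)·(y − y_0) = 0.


Tangent line at P: -4*x - 4*y = 0.

Step 1: f(2, -2) = 0, so P lies on C.
Step 2: partial derivatives
  f_x(x, y) = -2*x + y + 2, f_y(x, y) = x + 2*y - 2.
  f_x(P) = -4, f_y(P) = -4 (gradient nonzero, so P is smooth).
Step 3: tangent line at P: -4·(x − 2) + -4·(y − -2) = 0.
Expanding: -4*x - 4*y = 0.


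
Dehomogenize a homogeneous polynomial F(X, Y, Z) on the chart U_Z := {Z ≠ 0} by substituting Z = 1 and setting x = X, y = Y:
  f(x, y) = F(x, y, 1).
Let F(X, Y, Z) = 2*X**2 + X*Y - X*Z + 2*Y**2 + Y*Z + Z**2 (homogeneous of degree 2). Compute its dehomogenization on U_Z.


f(x, y) = 2*x**2 + x*y - x + 2*y**2 + y + 1

On U_Z we set Z = 1. Each monomial c·X^i·Y^j·Z^k in F becomes c·x^i·y^j·1^k = c·x^i·y^j.
Substituting Z = 1: F(X, Y, 1) = 2*x**2 + x*y - x + 2*y**2 + y + 1.
Note: deg(f) ≤ deg(F) = 2; strict inequality happens when F is divisible by Z (lost terms).


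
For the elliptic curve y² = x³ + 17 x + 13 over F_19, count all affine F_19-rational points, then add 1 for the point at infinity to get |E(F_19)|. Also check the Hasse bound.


Affine points = {(2, 6), (2, 13), (7, 0), (10, 9), (10, 10), (11, 7), (11, 12), (12, 8), (12, 11), (16, 7), (16, 12), (17, 3), (17, 16)}; affine count = 13; |E(F_19)| = 14.

Discriminant check: Δ ∝ 4a³ + 27b² = 4·17³ + 27·13² = 4·4913 + 27·169 ≡ 9 (mod 19). Nonzero ⇒ E is nonsingular.
For each x ∈ F_19, compute rhs = x³ + 17·x + 13 mod 19, then count y ∈ F_19 with y² ≡ rhs.
  x = 0: rhs = 13, matching y values: none (0 points).
  x = 1: rhs = 12, matching y values: none (0 points).
  x = 2: rhs = 17, matching y values: 6, 13 (2 points).
  x = 3: rhs = 15, matching y values: none (0 points).
  x = 4: rhs = 12, matching y values: none (0 points).
  x = 5: rhs = 14, matching y values: none (0 points).
  x = 6: rhs = 8, matching y values: none (0 points).
  x = 7: rhs = 0, matching y values: 0 (1 points).
  x = 8: rhs = 15, matching y values: none (0 points).
  x = 9: rhs = 2, matching y values: none (0 points).
  x = 10: rhs = 5, matching y values: 9, 10 (2 points).
  x = 11: rhs = 11, matching y values: 7, 12 (2 points).
  x = 12: rhs = 7, matching y values: 8, 11 (2 points).
  x = 13: rhs = 18, matching y values: none (0 points).
  x = 14: rhs = 12, matching y values: none (0 points).
  x = 15: rhs = 14, matching y values: none (0 points).
  x = 16: rhs = 11, matching y values: 7, 12 (2 points).
  x = 17: rhs = 9, matching y values: 3, 16 (2 points).
  x = 18: rhs = 14, matching y values: none (0 points).
Total affine count: 13.
Full point count |E(F_19)| = 13 + 1 = 14.
Hasse bound: |14 − (19+1)| = |-6| = 6 ≤ 2√19 ≈ 8.7178 ✓.


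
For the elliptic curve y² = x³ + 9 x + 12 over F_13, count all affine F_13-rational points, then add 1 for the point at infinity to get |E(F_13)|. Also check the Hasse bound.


Affine points = {(0, 5), (0, 8), (1, 3), (1, 10), (2, 5), (2, 8), (3, 1), (3, 12), (5, 0), (6, 3), (6, 10), (9, 4), (9, 9), (10, 6), (10, 7), (11, 5), (11, 8)}; affine count = 17; |E(F_13)| = 18.

Discriminant check: Δ ∝ 4a³ + 27b² = 4·9³ + 27·12² = 4·729 + 27·144 ≡ 5 (mod 13). Nonzero ⇒ E is nonsingular.
For each x ∈ F_13, compute rhs = x³ + 9·x + 12 mod 13, then count y ∈ F_13 with y² ≡ rhs.
  x = 0: rhs = 12, matching y values: 5, 8 (2 points).
  x = 1: rhs = 9, matching y values: 3, 10 (2 points).
  x = 2: rhs = 12, matching y values: 5, 8 (2 points).
  x = 3: rhs = 1, matching y values: 1, 12 (2 points).
  x = 4: rhs = 8, matching y values: none (0 points).
  x = 5: rhs = 0, matching y values: 0 (1 points).
  x = 6: rhs = 9, matching y values: 3, 10 (2 points).
  x = 7: rhs = 2, matching y values: none (0 points).
  x = 8: rhs = 11, matching y values: none (0 points).
  x = 9: rhs = 3, matching y values: 4, 9 (2 points).
  x = 10: rhs = 10, matching y values: 6, 7 (2 points).
  x = 11: rhs = 12, matching y values: 5, 8 (2 points).
  x = 12: rhs = 2, matching y values: none (0 points).
Total affine count: 17.
Full point count |E(F_13)| = 17 + 1 = 18.
Hasse bound: |18 − (13+1)| = |4| = 4 ≤ 2√13 ≈ 7.2111 ✓.


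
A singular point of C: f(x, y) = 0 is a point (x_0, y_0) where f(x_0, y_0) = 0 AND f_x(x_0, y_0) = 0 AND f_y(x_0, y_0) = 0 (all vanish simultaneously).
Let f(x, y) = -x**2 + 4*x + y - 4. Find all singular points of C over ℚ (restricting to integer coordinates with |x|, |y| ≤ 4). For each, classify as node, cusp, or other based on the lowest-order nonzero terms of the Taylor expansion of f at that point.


No singular points in the scanned grid; C is smooth there.

Compute partial derivatives:
  f_x = 4 - 2*x.
  f_y = 1.
f_y = 1 is a nonzero constant, so f_y never vanishes: no point (x, y) can satisfy f = f_x = f_y = 0. In particular no (x, y) ∈ {−4, ..., 4}² is singular; the curve is smooth.


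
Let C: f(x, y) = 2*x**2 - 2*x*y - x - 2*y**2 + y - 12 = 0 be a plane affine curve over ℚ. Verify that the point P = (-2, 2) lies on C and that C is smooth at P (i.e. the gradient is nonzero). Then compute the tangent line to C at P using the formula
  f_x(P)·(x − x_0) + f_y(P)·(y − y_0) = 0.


Tangent line at P: -13*x - 3*y - 20 = 0.

Step 1: f(-2, 2) = 0, so P lies on C.
Step 2: partial derivatives
  f_x(x, y) = 4*x - 2*y - 1, f_y(x, y) = -2*x - 4*y + 1.
  f_x(P) = -13, f_y(P) = -3 (gradient nonzero, so P is smooth).
Step 3: tangent line at P: -13·(x − -2) + -3·(y − 2) = 0.
Expanding: -13*x - 3*y - 20 = 0.


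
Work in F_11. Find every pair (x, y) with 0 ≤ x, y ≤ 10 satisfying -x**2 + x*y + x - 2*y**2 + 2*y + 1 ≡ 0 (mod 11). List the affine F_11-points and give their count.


Affine F_11-points: {(0, 3), (0, 9), (4, 0), (4, 3), (8, 0), (8, 5), (9, 5), (9, 6), (10, 8), (10, 9)}; count = 10.

For each of the 121 pairs (x, y) ∈ F_11², evaluate f(x, y) mod 11. Record the zeros.
  x = 0: [0↦1, 1↦1, 2↦8, 3↦0, 4↦10, 5↦5, 6↦7, 7↦5, 8↦10, 9↦0, 10↦8]  zeros at y ∈ {3, 9}
  x = 1: [0↦1, 1↦2, 2↦10, 3↦3, 4↦3, 5↦10, 6↦2, 7↦1, 8↦7, 9↦9, 10↦7]  zeros at y ∈ ∅
  x = 2: [0↦10, 1↦1, 2↦10, 3↦4, 4↦5, 5↦2, 6↦6, 7↦6, 8↦2, 9↦5, 10↦4]  zeros at y ∈ ∅
  x = 3: [0↦6, 1↦9, 2↦8, 3↦3, 4↦5, 5↦3, 6↦8, 7↦9, 8↦6, 9↦10, 10↦10]  zeros at y ∈ ∅
  x = 4: [0↦0, 1↦4, 2↦4, 3↦0, 4↦3, 5↦2, 6↦8, 7↦10, 8↦8, 9↦2, 10↦3]  zeros at y ∈ {0, 3}
  x = 5: [0↦3, 1↦8, 2↦9, 3↦6, 4↦10, 5↦10, 6↦6, 7↦9, 8↦8, 9↦3, 10↦5]  zeros at y ∈ ∅
  x = 6: [0↦4, 1↦10, 2↦1, 3↦10, 4↦4, 5↦5, 6↦2, 7↦6, 8↦6, 9↦2, 10↦5]  zeros at y ∈ ∅
  x = 7: [0↦3, 1↦10, 2↦2, 3↦1, 4↦7, 5↦9, 6↦7, 7↦1, 8↦2, 9↦10, 10↦3]  zeros at y ∈ ∅
  x = 8: [0↦0, 1↦8, 2↦1, 3↦1, 4↦8, 5↦0, 6↦10, 7↦5, 8↦7, 9↦5, 10↦10]  zeros at y ∈ {0, 5}
  x = 9: [0↦6, 1↦4, 2↦9, 3↦10, 4↦7, 5↦0, 6↦0, 7↦7, 8↦10, 9↦9, 10↦4]  zeros at y ∈ {5, 6}
  x = 10: [0↦10, 1↦9, 2↦4, 3↦6, 4↦4, 5↦9, 6↦10, 7↦7, 8↦0, 9↦0, 10↦7]  zeros at y ∈ {8, 9}
Collecting zeros: affine points = {(0, 3), (0, 9), (4, 0), (4, 3), (8, 0), (8, 5), (9, 5), (9, 6), (10, 8), (10, 9)}.
Total count |C(F_11)_aff| = 10.
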